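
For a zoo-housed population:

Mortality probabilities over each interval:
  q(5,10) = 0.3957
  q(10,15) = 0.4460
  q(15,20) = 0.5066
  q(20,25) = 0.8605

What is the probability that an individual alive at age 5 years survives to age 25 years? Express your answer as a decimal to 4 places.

0.0230

P(survive 5→25) = (1 − 0.3957) × (1 − 0.4460) × (1 − 0.5066) × (1 − 0.8605).
= 0.6043 × 0.5540 × 0.4934 × 0.1395 = 0.023043.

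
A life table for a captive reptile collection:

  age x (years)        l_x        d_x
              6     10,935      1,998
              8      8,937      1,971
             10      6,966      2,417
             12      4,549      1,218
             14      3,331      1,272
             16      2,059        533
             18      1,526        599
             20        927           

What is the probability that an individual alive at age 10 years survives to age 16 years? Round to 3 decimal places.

0.296

The conditional survival probability is l_16/l_10 = 2,059/6,966 = 0.295579.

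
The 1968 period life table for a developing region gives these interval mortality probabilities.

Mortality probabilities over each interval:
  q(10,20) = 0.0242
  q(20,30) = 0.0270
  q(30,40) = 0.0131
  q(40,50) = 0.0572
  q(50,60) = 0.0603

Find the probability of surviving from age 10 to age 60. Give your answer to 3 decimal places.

0.830

The overall survival probability is (1 − 0.0242) × (1 − 0.0270) × (1 − 0.0131) × (1 − 0.0572) × (1 − 0.0603).
= 0.9758 × 0.9730 × 0.9869 × 0.9428 × 0.9397 = 0.830148.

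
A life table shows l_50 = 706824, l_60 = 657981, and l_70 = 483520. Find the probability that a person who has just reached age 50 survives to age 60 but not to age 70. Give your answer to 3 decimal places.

We want 10|10q50 = (l_60 − l_70)/l_50.
This is the probability of reaching 60 but not 70, conditional on being alive at 50: (l_60 − l_70) / l_50.
= (657981 − 483520) / 706824 = 174461 / 706824 = 0.246824.

0.247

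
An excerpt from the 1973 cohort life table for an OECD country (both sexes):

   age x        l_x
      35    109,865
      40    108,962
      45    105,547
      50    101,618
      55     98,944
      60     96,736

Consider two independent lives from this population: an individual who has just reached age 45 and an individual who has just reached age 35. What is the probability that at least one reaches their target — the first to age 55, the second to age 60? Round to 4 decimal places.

p₁ = l_55/l_45 = 98,944/105,547 = 0.937440; p₂ = l_60/l_35 = 96,736/109,865 = 0.880499.
P(at least one) = 1 − (1−p₁)(1−p₂) = 1 − 0.062560 × 0.119501 = 0.992524.

0.9925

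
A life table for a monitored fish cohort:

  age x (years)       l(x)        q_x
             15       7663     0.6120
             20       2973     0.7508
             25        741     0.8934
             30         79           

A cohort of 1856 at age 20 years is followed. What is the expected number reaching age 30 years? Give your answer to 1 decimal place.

49.3

The relevant probability is 79/2973 = 0.026572.
Expected number = 1856 × 0.026572 = 49.3.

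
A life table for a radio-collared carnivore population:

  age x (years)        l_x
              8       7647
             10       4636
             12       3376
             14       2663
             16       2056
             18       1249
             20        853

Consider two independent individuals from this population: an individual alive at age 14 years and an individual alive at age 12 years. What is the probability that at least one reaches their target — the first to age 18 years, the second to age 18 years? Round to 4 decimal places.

0.6655

p₁ = l_18/l_14 = 1249/2663 = 0.469020; p₂ = l_18/l_12 = 1249/3376 = 0.369964.
P(at least one) = 1 − (1−p₁)(1−p₂) = 1 − 0.530980 × 0.630036 = 0.665463.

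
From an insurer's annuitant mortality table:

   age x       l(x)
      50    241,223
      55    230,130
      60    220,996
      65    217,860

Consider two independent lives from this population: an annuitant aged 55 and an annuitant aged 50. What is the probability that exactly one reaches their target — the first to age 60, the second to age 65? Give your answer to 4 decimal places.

p₁ = l(60)/l(55) = 220,996/230,130 = 0.960309; p₂ = l(65)/l(50) = 217,860/241,223 = 0.903148.
P(exactly one) = p₁(1−p₂) + (1−p₁)p₂ = 0.093008 + 0.035847 = 0.128855.

0.1289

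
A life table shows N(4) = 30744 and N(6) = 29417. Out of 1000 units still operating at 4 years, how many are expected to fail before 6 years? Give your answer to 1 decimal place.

43.2

The relevant probability is 1 − 29417/30744 = 0.043163.
Expected number = 1000 × 0.043163 = 43.2.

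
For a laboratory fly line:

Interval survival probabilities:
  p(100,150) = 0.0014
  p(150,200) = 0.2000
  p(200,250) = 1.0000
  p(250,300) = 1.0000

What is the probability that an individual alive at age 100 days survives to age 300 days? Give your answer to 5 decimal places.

The overall survival probability is 0.0014 × 0.2000 × 1.0000 × 1.0000.
= 0.000280.

0.00028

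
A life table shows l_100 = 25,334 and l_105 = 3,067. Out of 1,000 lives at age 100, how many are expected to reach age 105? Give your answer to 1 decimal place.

The relevant probability is 3,067/25,334 = 0.121063.
Expected number = 1,000 × 0.121063 = 121.1.

121.1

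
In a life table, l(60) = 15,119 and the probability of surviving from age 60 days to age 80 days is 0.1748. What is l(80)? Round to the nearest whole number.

l(80) = l(60) × p = 15,119 × 0.1748 = 2643.

2643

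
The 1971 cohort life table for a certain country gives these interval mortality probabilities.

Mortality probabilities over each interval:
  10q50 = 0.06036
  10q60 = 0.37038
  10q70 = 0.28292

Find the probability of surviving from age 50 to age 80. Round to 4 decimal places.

0.4242

Chaining the interval survival probabilities: (1 − 0.06036) × (1 − 0.37038) × (1 − 0.28292).
= 0.93964 × 0.62962 × 0.71708 = 0.424236.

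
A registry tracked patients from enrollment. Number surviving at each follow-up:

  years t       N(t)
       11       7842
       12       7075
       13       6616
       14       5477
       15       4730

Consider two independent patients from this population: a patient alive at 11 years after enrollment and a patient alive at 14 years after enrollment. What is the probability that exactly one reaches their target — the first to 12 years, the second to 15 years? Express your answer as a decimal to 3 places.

p₁ = N(12)/N(11) = 7075/7842 = 0.902193; p₂ = N(15)/N(14) = 4730/5477 = 0.863611.
P(exactly one) = p₁(1−p₂) + (1−p₁)p₂ = 0.123049 + 0.084467 = 0.207516.

0.208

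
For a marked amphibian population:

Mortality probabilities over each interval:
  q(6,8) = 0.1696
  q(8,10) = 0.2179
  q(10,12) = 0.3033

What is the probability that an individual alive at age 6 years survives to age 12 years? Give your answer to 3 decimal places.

The overall survival probability is (1 − 0.1696) × (1 − 0.2179) × (1 − 0.3033).
= 0.8304 × 0.7821 × 0.6967 = 0.452476.

0.452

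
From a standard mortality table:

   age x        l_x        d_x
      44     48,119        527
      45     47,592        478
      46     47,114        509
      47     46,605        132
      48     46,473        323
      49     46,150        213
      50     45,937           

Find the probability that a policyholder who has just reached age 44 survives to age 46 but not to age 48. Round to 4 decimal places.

We want 2|2q44 = (l_46 − l_48)/l_44.
This is the probability of reaching 46 but not 48, conditional on being alive at 44: (l_46 − l_48) / l_44.
= (47,114 − 46,473) / 48,119 = 641 / 48,119 = 0.013321.

0.0133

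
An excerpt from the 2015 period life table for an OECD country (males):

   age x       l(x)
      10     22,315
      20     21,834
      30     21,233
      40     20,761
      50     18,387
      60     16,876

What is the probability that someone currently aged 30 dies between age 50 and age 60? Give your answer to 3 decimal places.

This is the probability of reaching 50 but not 60, conditional on being alive at 30: (l(50) − l(60)) / l(30).
= (18,387 − 16,876) / 21,233 = 1,511 / 21,233 = 0.071163.

0.071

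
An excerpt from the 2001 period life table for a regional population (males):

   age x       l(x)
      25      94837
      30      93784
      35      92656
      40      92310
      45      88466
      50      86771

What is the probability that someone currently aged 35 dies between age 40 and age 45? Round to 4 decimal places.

0.0415

This is the probability of reaching 40 but not 45, conditional on being alive at 35: (l(40) − l(45)) / l(35).
= (92310 − 88466) / 92656 = 3844 / 92656 = 0.041487.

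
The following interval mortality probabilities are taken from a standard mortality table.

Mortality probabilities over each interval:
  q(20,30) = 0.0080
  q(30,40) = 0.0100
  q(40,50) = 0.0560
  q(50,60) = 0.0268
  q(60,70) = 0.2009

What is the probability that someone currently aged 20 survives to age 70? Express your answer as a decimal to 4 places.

0.7210

P(survive 20→70) = (1 − 0.0080) × (1 − 0.0100) × (1 − 0.0560) × (1 − 0.0268) × (1 − 0.2009).
= 0.9920 × 0.9900 × 0.9440 × 0.9732 × 0.7991 = 0.720978.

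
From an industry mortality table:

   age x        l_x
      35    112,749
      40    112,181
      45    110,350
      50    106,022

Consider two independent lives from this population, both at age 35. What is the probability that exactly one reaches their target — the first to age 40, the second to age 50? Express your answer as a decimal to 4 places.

0.0641

p₁ = l_40/l_35 = 112,181/112,749 = 0.994962; p₂ = l_50/l_35 = 106,022/112,749 = 0.940336.
P(exactly one) = p₁(1−p₂) + (1−p₁)p₂ = 0.059363 + 0.004737 = 0.064101.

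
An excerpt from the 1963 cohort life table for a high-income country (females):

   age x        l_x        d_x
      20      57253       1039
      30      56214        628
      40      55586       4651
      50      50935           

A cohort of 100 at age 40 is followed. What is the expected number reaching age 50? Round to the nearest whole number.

92

The relevant probability is 50935/55586 = 0.916328.
Expected number = 100 × 0.916328 = 92.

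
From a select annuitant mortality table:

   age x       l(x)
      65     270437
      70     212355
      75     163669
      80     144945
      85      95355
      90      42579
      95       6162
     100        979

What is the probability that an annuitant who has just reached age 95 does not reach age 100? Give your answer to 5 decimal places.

0.84112

P(die before 100 | alive at 95) = 1 − l(100)/l(95) = 1 − 979/6162 = (5183)/6162 = 0.841123.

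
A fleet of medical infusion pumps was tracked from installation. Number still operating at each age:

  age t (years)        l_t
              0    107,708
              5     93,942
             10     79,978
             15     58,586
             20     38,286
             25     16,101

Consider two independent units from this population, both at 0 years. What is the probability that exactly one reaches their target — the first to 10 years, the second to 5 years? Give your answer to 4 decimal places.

p₁ = l_10/l_0 = 79,978/107,708 = 0.742545; p₂ = l_5/l_0 = 93,942/107,708 = 0.872191.
P(exactly one) = p₁(1−p₂) + (1−p₁)p₂ = 0.094904 + 0.224550 = 0.319454.

0.3195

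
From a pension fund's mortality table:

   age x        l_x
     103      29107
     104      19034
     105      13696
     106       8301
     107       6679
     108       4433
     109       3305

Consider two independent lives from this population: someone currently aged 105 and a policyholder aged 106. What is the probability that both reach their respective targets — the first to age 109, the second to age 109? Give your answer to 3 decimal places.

0.096

p₁ = l_109/l_105 = 3305/13696 = 0.241311; p₂ = l_109/l_106 = 3305/8301 = 0.398145.
P(both) = p₁ × p₂ = 0.241311 × 0.398145 = 0.096077.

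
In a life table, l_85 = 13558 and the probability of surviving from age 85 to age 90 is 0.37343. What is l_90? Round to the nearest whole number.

5063

l_90 = l_85 × p = 13558 × 0.37343 = 5063.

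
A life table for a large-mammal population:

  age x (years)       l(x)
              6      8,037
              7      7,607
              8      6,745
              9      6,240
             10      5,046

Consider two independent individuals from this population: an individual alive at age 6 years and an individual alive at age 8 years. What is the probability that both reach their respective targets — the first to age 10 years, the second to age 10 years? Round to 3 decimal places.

p₁ = l(10)/l(6) = 5,046/8,037 = 0.627846; p₂ = l(10)/l(8) = 5,046/6,745 = 0.748110.
P(both) = p₁ × p₂ = 0.627846 × 0.748110 = 0.469698.

0.470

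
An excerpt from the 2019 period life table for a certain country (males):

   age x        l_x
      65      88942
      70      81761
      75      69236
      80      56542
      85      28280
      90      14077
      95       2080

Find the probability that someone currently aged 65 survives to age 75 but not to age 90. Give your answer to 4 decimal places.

This is the probability of reaching 75 but not 90, conditional on being alive at 65: (l_75 − l_90) / l_65.
= (69236 − 14077) / 88942 = 55159 / 88942 = 0.620168.

0.6202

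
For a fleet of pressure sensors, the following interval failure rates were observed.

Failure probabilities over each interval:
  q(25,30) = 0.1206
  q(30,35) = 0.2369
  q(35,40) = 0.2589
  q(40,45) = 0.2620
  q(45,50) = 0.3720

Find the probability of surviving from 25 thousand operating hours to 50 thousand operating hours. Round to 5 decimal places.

Chaining the interval survival probabilities: (1 − 0.1206) × (1 − 0.2369) × (1 − 0.2589) × (1 − 0.2620) × (1 − 0.3720).
= 0.8794 × 0.7631 × 0.7411 × 0.7380 × 0.6280 = 0.230495.

0.23049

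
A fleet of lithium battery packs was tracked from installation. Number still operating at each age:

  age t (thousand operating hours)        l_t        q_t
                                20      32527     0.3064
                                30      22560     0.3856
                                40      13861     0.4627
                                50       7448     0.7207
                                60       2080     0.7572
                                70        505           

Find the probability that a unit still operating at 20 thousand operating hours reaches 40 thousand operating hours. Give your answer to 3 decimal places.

0.426

The conditional survival probability is l_40/l_20 = 13861/32527 = 0.426138.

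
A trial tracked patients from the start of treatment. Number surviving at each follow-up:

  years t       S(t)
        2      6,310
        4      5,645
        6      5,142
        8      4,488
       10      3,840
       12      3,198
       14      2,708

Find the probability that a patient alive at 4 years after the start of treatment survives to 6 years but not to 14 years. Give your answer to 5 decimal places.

0.43118

This is the probability of reaching 6 but not 14, conditional on being alive at 4: (S(6) − S(14)) / S(4).
= (5,142 − 2,708) / 5,645 = 2,434 / 5,645 = 0.431178.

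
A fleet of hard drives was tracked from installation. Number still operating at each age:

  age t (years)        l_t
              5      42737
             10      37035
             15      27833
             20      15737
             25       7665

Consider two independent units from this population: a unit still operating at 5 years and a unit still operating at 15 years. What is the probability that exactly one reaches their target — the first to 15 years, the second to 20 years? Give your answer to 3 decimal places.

p₁ = l_15/l_5 = 27833/42737 = 0.651262; p₂ = l_20/l_15 = 15737/27833 = 0.565408.
P(exactly one) = p₁(1−p₂) + (1−p₁)p₂ = 0.283033 + 0.197179 = 0.480213.

0.480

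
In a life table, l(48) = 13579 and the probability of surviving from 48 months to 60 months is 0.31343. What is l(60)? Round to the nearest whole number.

4256

l(60) = l(48) × p = 13579 × 0.31343 = 4256.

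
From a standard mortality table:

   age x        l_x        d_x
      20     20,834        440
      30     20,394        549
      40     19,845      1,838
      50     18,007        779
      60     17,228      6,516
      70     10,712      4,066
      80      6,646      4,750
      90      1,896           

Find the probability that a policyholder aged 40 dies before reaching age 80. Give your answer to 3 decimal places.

P(die before 80 | alive at 40) = 1 − l_80/l_40 = 1 − 6,646/19,845 = (13,199)/19,845 = 0.665105.

0.665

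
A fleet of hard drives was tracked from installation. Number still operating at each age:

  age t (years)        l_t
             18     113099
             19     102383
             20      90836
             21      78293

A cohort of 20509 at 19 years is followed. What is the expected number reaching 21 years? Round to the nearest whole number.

15683

The relevant probability is 78293/102383 = 0.764707.
Expected number = 20509 × 0.764707 = 15683.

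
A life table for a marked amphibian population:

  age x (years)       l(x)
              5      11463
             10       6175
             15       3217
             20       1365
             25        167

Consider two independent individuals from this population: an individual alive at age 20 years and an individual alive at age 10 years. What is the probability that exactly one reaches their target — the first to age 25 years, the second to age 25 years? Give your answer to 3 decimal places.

p₁ = l(25)/l(20) = 167/1365 = 0.122344; p₂ = l(25)/l(10) = 167/6175 = 0.027045.
P(exactly one) = p₁(1−p₂) + (1−p₁)p₂ = 0.119035 + 0.023736 = 0.142771.

0.143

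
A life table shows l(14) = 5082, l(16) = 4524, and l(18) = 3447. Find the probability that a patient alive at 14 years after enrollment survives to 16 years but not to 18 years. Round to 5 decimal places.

This is the probability of reaching 16 but not 18, conditional on being alive at 14: (l(16) − l(18)) / l(14).
= (4524 − 3447) / 5082 = 1077 / 5082 = 0.211924.

0.21192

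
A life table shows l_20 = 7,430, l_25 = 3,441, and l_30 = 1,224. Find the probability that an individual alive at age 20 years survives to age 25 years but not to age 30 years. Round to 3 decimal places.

0.298

This is the probability of reaching 25 but not 30, conditional on being alive at 20: (l_25 − l_30) / l_20.
= (3,441 − 1,224) / 7,430 = 2,217 / 7,430 = 0.298385.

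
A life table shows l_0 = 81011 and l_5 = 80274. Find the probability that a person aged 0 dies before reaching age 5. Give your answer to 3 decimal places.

P(die before 5 | alive at 0) = 1 − l_5/l_0 = 1 − 80274/81011 = (737)/81011 = 0.009098.

0.009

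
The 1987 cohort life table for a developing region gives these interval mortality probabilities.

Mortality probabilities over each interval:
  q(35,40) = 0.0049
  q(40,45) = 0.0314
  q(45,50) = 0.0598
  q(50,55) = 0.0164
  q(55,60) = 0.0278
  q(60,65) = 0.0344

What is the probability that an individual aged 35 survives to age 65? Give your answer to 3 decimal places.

0.837

Chaining the interval survival probabilities: (1 − 0.0049) × (1 − 0.0314) × (1 − 0.0598) × (1 − 0.0164) × (1 − 0.0278) × (1 − 0.0344).
= 0.9951 × 0.9686 × 0.9402 × 0.9836 × 0.9722 × 0.9656 = 0.836764.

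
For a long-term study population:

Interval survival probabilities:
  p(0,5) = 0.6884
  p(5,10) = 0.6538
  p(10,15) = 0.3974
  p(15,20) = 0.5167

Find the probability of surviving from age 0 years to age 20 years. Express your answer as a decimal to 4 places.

The overall survival probability is 0.6884 × 0.6538 × 0.3974 × 0.5167.
= 0.092417.

0.0924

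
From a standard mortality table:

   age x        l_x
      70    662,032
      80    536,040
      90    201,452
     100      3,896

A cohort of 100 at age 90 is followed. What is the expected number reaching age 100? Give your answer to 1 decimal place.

The relevant probability is 3,896/201,452 = 0.019340.
Expected number = 100 × 0.019340 = 1.9.

1.9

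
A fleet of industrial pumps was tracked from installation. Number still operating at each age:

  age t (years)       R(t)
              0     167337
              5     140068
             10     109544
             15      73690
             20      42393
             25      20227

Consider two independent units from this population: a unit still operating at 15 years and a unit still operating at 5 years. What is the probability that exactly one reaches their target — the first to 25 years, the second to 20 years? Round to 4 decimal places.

0.4110

p₁ = R(25)/R(15) = 20227/73690 = 0.274488; p₂ = R(20)/R(5) = 42393/140068 = 0.302660.
P(exactly one) = p₁(1−p₂) + (1−p₁)p₂ = 0.191411 + 0.219583 = 0.410995.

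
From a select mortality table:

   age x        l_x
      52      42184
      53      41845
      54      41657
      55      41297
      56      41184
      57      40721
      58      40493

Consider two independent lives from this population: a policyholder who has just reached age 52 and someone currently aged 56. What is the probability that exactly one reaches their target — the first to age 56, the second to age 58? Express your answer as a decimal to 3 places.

p₁ = l_56/l_52 = 41184/42184 = 0.976294; p₂ = l_58/l_56 = 40493/41184 = 0.983222.
P(exactly one) = p₁(1−p₂) + (1−p₁)p₂ = 0.016380 + 0.023308 = 0.039689.

0.040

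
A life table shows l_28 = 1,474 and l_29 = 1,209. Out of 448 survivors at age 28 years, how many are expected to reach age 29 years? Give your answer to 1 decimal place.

The relevant probability is 1,209/1,474 = 0.820217.
Expected number = 448 × 0.820217 = 367.5.

367.5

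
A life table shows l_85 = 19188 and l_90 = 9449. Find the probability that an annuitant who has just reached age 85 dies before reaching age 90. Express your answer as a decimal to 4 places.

P(die before 90 | alive at 85) = 1 − l_90/l_85 = 1 − 9449/19188 = (9739)/19188 = 0.507557.

0.5076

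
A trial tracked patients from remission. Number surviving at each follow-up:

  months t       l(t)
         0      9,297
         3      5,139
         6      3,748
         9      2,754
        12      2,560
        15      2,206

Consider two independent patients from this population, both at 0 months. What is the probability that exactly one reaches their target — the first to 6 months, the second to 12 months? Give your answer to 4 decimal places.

0.4565

p₁ = l(6)/l(0) = 3,748/9,297 = 0.403141; p₂ = l(12)/l(0) = 2,560/9,297 = 0.275358.
P(exactly one) = p₁(1−p₂) + (1−p₁)p₂ = 0.292133 + 0.164350 = 0.456483.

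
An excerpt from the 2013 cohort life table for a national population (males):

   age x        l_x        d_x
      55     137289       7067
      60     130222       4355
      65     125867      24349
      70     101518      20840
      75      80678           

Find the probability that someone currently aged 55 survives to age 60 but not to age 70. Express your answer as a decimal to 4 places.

We want 5|10q55 = (l_60 − l_70)/l_55.
This is the probability of reaching 60 but not 70, conditional on being alive at 55: (l_60 − l_70) / l_55.
= (130222 − 101518) / 137289 = 28704 / 137289 = 0.209077.

0.2091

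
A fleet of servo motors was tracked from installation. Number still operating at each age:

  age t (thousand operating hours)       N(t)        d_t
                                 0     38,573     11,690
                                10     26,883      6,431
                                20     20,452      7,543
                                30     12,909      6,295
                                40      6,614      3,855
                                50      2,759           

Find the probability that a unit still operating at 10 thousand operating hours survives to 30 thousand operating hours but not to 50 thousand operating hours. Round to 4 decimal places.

This is the probability of reaching 30 but not 50, conditional on being operational at 10: (N(30) − N(50)) / N(10).
= (12,909 − 2,759) / 26,883 = 10,150 / 26,883 = 0.377562.

0.3776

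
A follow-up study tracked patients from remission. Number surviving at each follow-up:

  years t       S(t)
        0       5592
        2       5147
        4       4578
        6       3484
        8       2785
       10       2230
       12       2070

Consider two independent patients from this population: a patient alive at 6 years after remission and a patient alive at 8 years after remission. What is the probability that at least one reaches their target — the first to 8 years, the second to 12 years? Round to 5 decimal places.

p₁ = S(8)/S(6) = 2785/3484 = 0.799369; p₂ = S(12)/S(8) = 2070/2785 = 0.743268.
P(at least one) = 1 − (1−p₁)(1−p₂) = 1 − 0.200631 × 0.256732 = 0.948492.

0.94849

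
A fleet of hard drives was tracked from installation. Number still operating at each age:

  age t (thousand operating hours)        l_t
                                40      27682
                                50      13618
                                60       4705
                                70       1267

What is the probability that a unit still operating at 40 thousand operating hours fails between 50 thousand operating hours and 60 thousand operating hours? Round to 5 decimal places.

0.32198

This is the probability of reaching 50 but not 60, conditional on being operational at 40: (l_50 − l_60) / l_40.
= (13618 − 4705) / 27682 = 8913 / 27682 = 0.321978.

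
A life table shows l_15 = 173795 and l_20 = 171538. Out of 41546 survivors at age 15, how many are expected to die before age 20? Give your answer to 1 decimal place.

The relevant probability is 1 − 171538/173795 = 0.012987.
Expected number = 41546 × 0.012987 = 539.5.

539.5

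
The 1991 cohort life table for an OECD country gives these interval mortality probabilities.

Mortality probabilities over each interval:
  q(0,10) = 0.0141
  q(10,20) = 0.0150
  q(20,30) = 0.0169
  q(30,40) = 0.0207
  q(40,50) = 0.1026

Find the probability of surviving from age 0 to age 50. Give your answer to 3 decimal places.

0.839

Survival from 0 to 50 is the product of surviving each interval: (1 − 0.0141) × (1 − 0.0150) × (1 − 0.0169) × (1 − 0.0207) × (1 − 0.1026).
= 0.9859 × 0.9850 × 0.9831 × 0.9793 × 0.8974 = 0.839013.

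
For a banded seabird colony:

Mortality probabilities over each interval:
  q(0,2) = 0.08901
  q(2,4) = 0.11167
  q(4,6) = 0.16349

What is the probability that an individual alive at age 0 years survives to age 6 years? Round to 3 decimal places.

0.677

Survival from 0 to 6 is the product of surviving each interval: (1 − 0.08901) × (1 − 0.11167) × (1 − 0.16349).
= 0.91099 × 0.88833 × 0.83651 = 0.676954.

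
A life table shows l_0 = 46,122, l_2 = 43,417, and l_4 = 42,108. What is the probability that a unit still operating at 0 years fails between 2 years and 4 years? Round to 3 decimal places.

0.028

This is the probability of reaching 2 but not 4, conditional on being operational at 0: (l_2 − l_4) / l_0.
= (43,417 − 42,108) / 46,122 = 1,309 / 46,122 = 0.028381.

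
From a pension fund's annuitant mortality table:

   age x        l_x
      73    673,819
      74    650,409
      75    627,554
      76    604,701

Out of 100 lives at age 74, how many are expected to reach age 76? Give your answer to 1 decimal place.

The relevant probability is 604,701/650,409 = 0.929724.
Expected number = 100 × 0.929724 = 93.0.

93.0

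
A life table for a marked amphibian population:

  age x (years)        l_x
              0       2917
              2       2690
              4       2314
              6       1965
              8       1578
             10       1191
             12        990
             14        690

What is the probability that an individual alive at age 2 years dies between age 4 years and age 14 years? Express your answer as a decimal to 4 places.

This is the probability of reaching 4 but not 14, conditional on being alive at 2: (l_4 − l_14) / l_2.
= (2314 − 690) / 2690 = 1624 / 2690 = 0.603717.

0.6037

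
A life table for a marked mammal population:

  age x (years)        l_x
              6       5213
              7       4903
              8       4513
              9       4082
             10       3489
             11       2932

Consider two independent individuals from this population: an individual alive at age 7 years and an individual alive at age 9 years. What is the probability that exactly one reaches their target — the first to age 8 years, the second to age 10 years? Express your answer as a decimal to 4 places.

p₁ = l_8/l_7 = 4513/4903 = 0.920457; p₂ = l_10/l_9 = 3489/4082 = 0.854728.
P(exactly one) = p₁(1−p₂) + (1−p₁)p₂ = 0.133717 + 0.067988 = 0.201704.

0.2017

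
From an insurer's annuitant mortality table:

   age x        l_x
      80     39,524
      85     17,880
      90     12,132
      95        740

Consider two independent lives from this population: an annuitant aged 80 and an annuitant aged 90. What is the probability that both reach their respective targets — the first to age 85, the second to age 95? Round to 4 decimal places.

p₁ = l_85/l_80 = 17,880/39,524 = 0.452383; p₂ = l_95/l_90 = 740/12,132 = 0.060996.
P(both) = p₁ × p₂ = 0.452383 × 0.060996 = 0.027594.

0.0276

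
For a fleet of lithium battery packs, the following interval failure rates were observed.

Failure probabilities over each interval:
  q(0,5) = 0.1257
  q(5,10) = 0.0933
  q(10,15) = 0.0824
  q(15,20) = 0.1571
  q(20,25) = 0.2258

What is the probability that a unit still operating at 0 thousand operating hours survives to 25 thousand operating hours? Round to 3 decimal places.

0.475

Chaining the interval survival probabilities: (1 − 0.1257) × (1 − 0.0933) × (1 − 0.0824) × (1 − 0.1571) × (1 − 0.2258).
= 0.8743 × 0.9067 × 0.9176 × 0.8429 × 0.7742 = 0.474686.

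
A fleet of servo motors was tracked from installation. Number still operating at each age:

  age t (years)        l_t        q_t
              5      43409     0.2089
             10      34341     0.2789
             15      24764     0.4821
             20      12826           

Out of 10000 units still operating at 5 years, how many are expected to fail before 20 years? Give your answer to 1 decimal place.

The relevant probability is 1 − 12826/43409 = 0.704531.
Expected number = 10000 × 0.704531 = 7045.3.

7045.3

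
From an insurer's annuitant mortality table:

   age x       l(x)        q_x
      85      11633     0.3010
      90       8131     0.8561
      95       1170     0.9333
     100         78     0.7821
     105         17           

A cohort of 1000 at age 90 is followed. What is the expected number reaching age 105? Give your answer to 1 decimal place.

2.1

The relevant probability is 17/8131 = 0.002091.
Expected number = 1000 × 0.002091 = 2.1.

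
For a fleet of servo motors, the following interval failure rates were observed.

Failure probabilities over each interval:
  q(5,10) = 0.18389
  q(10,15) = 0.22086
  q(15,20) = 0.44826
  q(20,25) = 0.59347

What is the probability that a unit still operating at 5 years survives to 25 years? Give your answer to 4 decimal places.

Survival from 5 to 25 is the product of surviving each interval: (1 − 0.18389) × (1 − 0.22086) × (1 − 0.44826) × (1 − 0.59347).
= 0.81611 × 0.77914 × 0.55174 × 0.40653 = 0.142624.

0.1426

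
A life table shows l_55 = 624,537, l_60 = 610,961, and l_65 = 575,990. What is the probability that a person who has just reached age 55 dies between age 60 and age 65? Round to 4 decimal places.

This is the probability of reaching 60 but not 65, conditional on being alive at 55: (l_60 − l_65) / l_55.
= (610,961 − 575,990) / 624,537 = 34,971 / 624,537 = 0.055995.

0.0560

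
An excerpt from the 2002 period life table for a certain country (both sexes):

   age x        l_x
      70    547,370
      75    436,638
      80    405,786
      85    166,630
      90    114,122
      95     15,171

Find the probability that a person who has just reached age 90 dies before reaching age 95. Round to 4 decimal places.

P(die before 95 | alive at 90) = 1 − l_95/l_90 = 1 − 15,171/114,122 = (98,951)/114,122 = 0.867063.

0.8671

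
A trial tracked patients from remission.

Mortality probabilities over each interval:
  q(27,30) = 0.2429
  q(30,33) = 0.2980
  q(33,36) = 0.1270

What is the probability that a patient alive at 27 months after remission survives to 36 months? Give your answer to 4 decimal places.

0.4640

Survival from 27 to 36 is the product of surviving each interval: (1 − 0.2429) × (1 − 0.2980) × (1 − 0.1270).
= 0.7571 × 0.7020 × 0.8730 = 0.463986.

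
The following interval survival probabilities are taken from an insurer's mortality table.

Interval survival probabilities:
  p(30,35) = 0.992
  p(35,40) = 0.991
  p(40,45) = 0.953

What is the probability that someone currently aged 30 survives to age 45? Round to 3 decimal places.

Chaining the interval survival probabilities: 0.992 × 0.991 × 0.953.
= 0.936868.

0.937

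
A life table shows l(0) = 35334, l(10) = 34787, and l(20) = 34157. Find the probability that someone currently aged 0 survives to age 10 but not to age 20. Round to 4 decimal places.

0.0178

This is the probability of reaching 10 but not 20, conditional on being alive at 0: (l(10) − l(20)) / l(0).
= (34787 − 34157) / 35334 = 630 / 35334 = 0.017830.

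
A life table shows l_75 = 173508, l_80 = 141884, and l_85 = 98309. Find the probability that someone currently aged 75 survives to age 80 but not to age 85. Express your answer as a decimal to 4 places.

0.2511

We want 5|5q75 = (l_80 − l_85)/l_75.
This is the probability of reaching 80 but not 85, conditional on being alive at 75: (l_80 − l_85) / l_75.
= (141884 − 98309) / 173508 = 43575 / 173508 = 0.251141.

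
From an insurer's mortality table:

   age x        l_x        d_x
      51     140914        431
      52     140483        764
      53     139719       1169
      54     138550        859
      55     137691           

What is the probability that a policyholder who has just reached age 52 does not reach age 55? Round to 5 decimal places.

0.01987

P(die before 55 | alive at 52) = 1 − l_55/l_52 = 1 − 137691/140483 = (2792)/140483 = 0.019874.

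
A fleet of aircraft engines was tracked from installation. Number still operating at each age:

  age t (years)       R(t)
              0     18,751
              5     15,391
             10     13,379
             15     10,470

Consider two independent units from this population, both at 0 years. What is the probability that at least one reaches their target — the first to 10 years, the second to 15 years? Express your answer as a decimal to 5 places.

p₁ = R(10)/R(0) = 13,379/18,751 = 0.713509; p₂ = R(15)/R(0) = 10,470/18,751 = 0.558370.
P(at least one) = 1 − (1−p₁)(1−p₂) = 1 − 0.286491 × 0.441630 = 0.873477.

0.87348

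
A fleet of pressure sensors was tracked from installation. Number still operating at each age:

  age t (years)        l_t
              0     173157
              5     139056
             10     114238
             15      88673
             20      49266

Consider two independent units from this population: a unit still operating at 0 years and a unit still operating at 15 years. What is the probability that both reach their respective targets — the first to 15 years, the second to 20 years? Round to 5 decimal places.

0.28452

p₁ = l_15/l_0 = 88673/173157 = 0.512096; p₂ = l_20/l_15 = 49266/88673 = 0.555592.
P(both) = p₁ × p₂ = 0.512096 × 0.555592 = 0.284516.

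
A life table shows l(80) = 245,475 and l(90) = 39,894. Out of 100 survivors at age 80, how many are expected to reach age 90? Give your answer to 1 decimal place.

The relevant probability is 39,894/245,475 = 0.162518.
Expected number = 100 × 0.162518 = 16.3.

16.3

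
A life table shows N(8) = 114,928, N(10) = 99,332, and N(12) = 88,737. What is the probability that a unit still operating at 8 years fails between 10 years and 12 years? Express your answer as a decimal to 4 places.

0.0922

This is the probability of reaching 10 but not 12, conditional on being operational at 8: (N(10) − N(12)) / N(8).
= (99,332 − 88,737) / 114,928 = 10,595 / 114,928 = 0.092188.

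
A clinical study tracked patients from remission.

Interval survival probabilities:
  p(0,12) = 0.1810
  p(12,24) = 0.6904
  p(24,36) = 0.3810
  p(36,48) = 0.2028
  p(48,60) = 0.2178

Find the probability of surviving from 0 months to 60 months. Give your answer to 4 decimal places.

The overall survival probability is 0.1810 × 0.6904 × 0.3810 × 0.2028 × 0.2178.
= 0.002103.

0.0021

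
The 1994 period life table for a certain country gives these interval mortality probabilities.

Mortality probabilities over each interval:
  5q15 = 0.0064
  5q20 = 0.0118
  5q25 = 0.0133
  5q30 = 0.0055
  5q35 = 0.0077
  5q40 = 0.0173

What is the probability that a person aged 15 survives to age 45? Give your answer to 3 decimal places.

0.940

30p15 = (1 − 0.0064) × (1 − 0.0118) × (1 − 0.0133) × (1 − 0.0055) × (1 − 0.0077) × (1 − 0.0173).
= 0.9936 × 0.9882 × 0.9867 × 0.9945 × 0.9923 × 0.9827 = 0.939529.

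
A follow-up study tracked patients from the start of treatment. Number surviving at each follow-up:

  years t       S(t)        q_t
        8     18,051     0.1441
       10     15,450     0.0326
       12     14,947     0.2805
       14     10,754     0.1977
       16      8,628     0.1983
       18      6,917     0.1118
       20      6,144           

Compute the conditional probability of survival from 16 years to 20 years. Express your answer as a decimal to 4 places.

0.7121

The conditional survival probability is S(20)/S(16) = 6,144/8,628 = 0.712100.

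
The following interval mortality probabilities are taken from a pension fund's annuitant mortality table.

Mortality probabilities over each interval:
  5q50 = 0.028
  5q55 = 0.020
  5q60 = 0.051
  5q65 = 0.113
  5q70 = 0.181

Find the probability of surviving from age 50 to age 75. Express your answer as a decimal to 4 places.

The overall survival probability is (1 − 0.028) × (1 − 0.020) × (1 − 0.051) × (1 − 0.113) × (1 − 0.181).
= 0.972 × 0.980 × 0.949 × 0.887 × 0.819 = 0.656699.

0.6567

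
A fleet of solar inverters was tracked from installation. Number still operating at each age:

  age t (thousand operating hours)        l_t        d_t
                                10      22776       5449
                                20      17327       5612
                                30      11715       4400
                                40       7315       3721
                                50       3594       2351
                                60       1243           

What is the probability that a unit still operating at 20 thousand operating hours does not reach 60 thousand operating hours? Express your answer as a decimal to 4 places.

P(fail before 60 | operational at 20) = 1 − l_60/l_20 = 1 − 1243/17327 = (16084)/17327 = 0.928262.

0.9283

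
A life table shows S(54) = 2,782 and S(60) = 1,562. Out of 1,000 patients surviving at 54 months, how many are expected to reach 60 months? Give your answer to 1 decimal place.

The relevant probability is 1,562/2,782 = 0.561467.
Expected number = 1,000 × 0.561467 = 561.5.

561.5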